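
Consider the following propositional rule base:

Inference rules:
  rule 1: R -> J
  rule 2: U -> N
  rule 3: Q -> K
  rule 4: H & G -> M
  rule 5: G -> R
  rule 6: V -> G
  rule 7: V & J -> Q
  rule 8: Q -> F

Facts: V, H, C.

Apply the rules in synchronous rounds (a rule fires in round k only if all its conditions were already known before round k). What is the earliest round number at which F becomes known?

Round 1: rule 6 [V -> G]. Adds G.
Round 2: rule 4 [H & G -> M]; rule 5 [G -> R]. Adds M, R.
Round 3: rule 1 [R -> J]. Adds J.
Round 4: rule 7 [V & J -> Q]. Adds Q.
Round 5: rule 3 [Q -> K]; rule 8 [Q -> F]. Adds K, F.
F first appears in round 5.

5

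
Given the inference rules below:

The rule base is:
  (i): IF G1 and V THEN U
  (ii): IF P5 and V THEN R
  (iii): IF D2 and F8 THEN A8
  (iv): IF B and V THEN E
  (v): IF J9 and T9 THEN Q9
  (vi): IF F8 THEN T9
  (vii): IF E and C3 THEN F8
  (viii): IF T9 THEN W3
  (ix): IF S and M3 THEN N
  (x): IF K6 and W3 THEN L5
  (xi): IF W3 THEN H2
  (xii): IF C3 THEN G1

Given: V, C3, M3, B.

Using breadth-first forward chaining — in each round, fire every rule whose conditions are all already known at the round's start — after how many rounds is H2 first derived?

5

[1] (iv) [IF B and V THEN E]; (xii) [IF C3 THEN G1]. ⇒ new: E, G1.
[2] (i) [IF G1 and V THEN U]; (vii) [IF E and C3 THEN F8]. ⇒ new: U, F8.
[3] (vi) [IF F8 THEN T9]. ⇒ new: T9.
[4] (viii) [IF T9 THEN W3]. ⇒ new: W3.
[5] (xi) [IF W3 THEN H2]. ⇒ new: H2.
H2 first appears in round 5.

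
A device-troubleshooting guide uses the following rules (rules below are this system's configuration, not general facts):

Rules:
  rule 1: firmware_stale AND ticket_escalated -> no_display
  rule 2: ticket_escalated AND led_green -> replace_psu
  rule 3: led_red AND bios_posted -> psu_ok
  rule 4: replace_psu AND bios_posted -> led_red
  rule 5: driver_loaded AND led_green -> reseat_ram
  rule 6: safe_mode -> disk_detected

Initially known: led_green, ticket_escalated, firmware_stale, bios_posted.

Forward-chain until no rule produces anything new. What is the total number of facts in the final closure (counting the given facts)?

Round 1: rule 1 [firmware_stale AND ticket_escalated -> no_display]; rule 2 [ticket_escalated AND led_green -> replace_psu]. New: no_display, replace_psu.
Round 2: rule 4 [replace_psu AND bios_posted -> led_red]. New: led_red.
Round 3: rule 3 [led_red AND bios_posted -> psu_ok]. New: psu_ok.
Closure: {bios_posted, firmware_stale, led_green, led_red, no_display, psu_ok, replace_psu, ticket_escalated} — 8 facts.

8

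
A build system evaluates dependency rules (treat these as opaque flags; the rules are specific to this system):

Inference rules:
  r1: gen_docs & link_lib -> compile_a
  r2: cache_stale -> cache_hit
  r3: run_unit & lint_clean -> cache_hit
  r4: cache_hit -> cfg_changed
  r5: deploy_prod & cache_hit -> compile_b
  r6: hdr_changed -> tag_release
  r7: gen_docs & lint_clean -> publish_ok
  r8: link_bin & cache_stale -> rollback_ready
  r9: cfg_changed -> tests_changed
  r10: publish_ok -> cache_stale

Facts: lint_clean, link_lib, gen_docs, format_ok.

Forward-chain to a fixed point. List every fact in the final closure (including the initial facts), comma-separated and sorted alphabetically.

cache_hit, cache_stale, cfg_changed, compile_a, format_ok, gen_docs, link_lib, lint_clean, publish_ok, tests_changed

Round 1: r1 [gen_docs & link_lib -> compile_a]; r7 [gen_docs & lint_clean -> publish_ok]. Adds compile_a, publish_ok.
Round 2: r10 [publish_ok -> cache_stale]. Adds cache_stale.
Round 3: r2 [cache_stale -> cache_hit]. Adds cache_hit.
Round 4: r4 [cache_hit -> cfg_changed]. Adds cfg_changed.
Round 5: r9 [cfg_changed -> tests_changed]. Adds tests_changed.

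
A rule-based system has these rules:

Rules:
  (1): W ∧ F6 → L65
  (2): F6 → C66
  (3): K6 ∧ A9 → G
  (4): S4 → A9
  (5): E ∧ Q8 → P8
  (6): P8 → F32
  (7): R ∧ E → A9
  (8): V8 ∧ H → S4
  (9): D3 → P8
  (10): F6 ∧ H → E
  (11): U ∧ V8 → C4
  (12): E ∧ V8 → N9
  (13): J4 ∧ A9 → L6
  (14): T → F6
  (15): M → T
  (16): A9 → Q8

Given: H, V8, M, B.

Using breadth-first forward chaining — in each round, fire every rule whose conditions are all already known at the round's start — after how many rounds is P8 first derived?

Round 1 fires (8), (15), giving S4, T.
Round 2 fires (4), (14), giving A9, F6.
Round 3 fires (2), (10), (16), giving C66, E, Q8.
Round 4 fires (5), (12), giving P8, N9.
P8 first appears in round 4.

4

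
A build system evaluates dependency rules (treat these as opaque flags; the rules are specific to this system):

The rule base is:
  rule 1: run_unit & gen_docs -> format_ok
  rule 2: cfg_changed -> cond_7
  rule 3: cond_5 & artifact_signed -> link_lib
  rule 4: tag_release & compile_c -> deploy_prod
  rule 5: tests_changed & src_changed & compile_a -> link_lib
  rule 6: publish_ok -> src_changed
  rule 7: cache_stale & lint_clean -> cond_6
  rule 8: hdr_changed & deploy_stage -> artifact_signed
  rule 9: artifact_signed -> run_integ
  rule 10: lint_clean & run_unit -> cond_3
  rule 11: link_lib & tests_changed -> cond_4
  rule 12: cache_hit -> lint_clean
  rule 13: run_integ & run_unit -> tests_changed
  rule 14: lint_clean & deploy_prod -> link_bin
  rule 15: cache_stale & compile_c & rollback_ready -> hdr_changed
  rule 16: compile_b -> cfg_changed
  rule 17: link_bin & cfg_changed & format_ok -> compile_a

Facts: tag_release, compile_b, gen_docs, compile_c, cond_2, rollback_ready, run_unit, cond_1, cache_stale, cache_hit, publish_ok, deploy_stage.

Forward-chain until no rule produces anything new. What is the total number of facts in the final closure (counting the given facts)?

28

Round 1: rule 1 [run_unit & gen_docs -> format_ok]; rule 4 [tag_release & compile_c -> deploy_prod]; rule 6 [publish_ok -> src_changed]; rule 12 [cache_hit -> lint_clean]; rule 15 [cache_stale & compile_c & rollback_ready -> hdr_changed]; rule 16 [compile_b -> cfg_changed]. Adds format_ok, deploy_prod, src_changed, lint_clean, hdr_changed, cfg_changed.
Round 2: rule 2 [cfg_changed -> cond_7]; rule 7 [cache_stale & lint_clean -> cond_6]; rule 8 [hdr_changed & deploy_stage -> artifact_signed]; rule 10 [lint_clean & run_unit -> cond_3]; rule 14 [lint_clean & deploy_prod -> link_bin]. Adds cond_7, cond_6, artifact_signed, cond_3, link_bin.
Round 3: rule 9 [artifact_signed -> run_integ]; rule 17 [link_bin & cfg_changed & format_ok -> compile_a]. Adds run_integ, compile_a.
Round 4: rule 13 [run_integ & run_unit -> tests_changed]. Adds tests_changed.
Round 5: rule 5 [tests_changed & src_changed & compile_a -> link_lib]. Adds link_lib.
Round 6: rule 11 [link_lib & tests_changed -> cond_4]. Adds cond_4.
Closure: {artifact_signed, cache_hit, cache_stale, cfg_changed, compile_a, compile_b, compile_c, cond_1, cond_2, cond_3, cond_4, cond_6, cond_7, deploy_prod, deploy_stage, format_ok, gen_docs, hdr_changed, link_bin, link_lib, lint_clean, publish_ok, rollback_ready, run_integ, run_unit, src_changed, tag_release, tests_changed} — 28 facts.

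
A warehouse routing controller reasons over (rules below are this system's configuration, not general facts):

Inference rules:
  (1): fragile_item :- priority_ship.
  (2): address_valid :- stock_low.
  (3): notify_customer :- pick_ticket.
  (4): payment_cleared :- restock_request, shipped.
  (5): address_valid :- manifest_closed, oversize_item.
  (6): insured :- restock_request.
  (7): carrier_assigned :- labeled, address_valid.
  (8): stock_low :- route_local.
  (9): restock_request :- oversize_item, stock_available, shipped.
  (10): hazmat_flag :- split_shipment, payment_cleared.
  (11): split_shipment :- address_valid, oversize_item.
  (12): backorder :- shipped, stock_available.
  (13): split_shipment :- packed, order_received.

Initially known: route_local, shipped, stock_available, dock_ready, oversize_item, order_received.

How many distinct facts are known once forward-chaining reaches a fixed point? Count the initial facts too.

14

Round 1: (8) [stock_low :- route_local.]; (9) [restock_request :- oversize_item, stock_available, shipped.]; (12) [backorder :- shipped, stock_available.]. New: stock_low, restock_request, backorder.
Round 2: (2) [address_valid :- stock_low.]; (4) [payment_cleared :- restock_request, shipped.]; (6) [insured :- restock_request.]. New: address_valid, payment_cleared, insured.
Round 3: (11) [split_shipment :- address_valid, oversize_item.]. New: split_shipment.
Round 4: (10) [hazmat_flag :- split_shipment, payment_cleared.]. New: hazmat_flag.
Closure: {address_valid, backorder, dock_ready, hazmat_flag, insured, order_received, oversize_item, payment_cleared, restock_request, route_local, shipped, split_shipment, stock_available, stock_low} — 14 facts.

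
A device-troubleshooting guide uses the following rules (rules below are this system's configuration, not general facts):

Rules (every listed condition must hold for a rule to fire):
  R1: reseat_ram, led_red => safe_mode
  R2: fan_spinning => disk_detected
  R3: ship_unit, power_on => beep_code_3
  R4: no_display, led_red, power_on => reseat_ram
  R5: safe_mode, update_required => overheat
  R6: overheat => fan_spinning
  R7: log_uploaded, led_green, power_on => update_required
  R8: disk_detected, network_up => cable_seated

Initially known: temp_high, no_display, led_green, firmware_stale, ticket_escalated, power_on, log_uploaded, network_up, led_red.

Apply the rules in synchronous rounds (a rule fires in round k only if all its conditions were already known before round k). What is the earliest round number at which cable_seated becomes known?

[1] R4 [no_display, led_red, power_on => reseat_ram]; R7 [log_uploaded, led_green, power_on => update_required]. ⇒ new: reseat_ram, update_required.
[2] R1 [reseat_ram, led_red => safe_mode]. ⇒ new: safe_mode.
[3] R5 [safe_mode, update_required => overheat]. ⇒ new: overheat.
[4] R6 [overheat => fan_spinning]. ⇒ new: fan_spinning.
[5] R2 [fan_spinning => disk_detected]. ⇒ new: disk_detected.
[6] R8 [disk_detected, network_up => cable_seated]. ⇒ new: cable_seated.
cable_seated first appears in round 6.

6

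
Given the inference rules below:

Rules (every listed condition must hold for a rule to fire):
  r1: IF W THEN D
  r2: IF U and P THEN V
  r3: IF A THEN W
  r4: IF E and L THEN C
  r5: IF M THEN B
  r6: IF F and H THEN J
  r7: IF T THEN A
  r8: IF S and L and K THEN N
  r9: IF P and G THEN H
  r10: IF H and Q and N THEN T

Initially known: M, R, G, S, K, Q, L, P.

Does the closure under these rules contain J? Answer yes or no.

no

Round 1: r5 [IF M THEN B]; r8 [IF S and L and K THEN N]; r9 [IF P and G THEN H]. Adds B, N, H.
Round 2: r10 [IF H and Q and N THEN T]. Adds T.
Round 3: r7 [IF T THEN A]. Adds A.
Round 4: r3 [IF A THEN W]. Adds W.
Round 5: r1 [IF W THEN D]. Adds D.
Fixed point reached. J is concluded only by r6; r6 needs F (never derived).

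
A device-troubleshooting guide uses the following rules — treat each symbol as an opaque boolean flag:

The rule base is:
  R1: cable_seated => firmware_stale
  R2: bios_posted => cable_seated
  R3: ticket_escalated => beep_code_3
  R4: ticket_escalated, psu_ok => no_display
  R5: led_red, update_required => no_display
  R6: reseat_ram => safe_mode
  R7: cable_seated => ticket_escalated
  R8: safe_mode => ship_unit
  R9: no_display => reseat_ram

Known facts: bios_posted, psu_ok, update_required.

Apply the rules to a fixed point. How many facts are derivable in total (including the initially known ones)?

11

Round 1 fires R2, giving cable_seated.
Round 2 fires R1, R7, giving firmware_stale, ticket_escalated.
Round 3 fires R3, R4, giving beep_code_3, no_display.
Round 4 fires R9, giving reseat_ram.
Round 5 fires R6, giving safe_mode.
Round 6 fires R8, giving ship_unit.
Closure: {beep_code_3, bios_posted, cable_seated, firmware_stale, no_display, psu_ok, reseat_ram, safe_mode, ship_unit, ticket_escalated, update_required} — 11 facts.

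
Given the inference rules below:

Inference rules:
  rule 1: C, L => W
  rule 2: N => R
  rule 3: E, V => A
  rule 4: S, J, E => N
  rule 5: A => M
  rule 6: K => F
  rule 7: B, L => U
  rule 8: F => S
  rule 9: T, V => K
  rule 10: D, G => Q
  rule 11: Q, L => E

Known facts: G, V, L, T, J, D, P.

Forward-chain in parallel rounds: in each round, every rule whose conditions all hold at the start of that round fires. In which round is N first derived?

Round 1 fires rule 9, rule 10, giving K, Q.
Round 2 fires rule 6, rule 11, giving F, E.
Round 3 fires rule 3, rule 8, giving A, S.
Round 4 fires rule 4, rule 5, giving N, M.
N first appears in round 4.

4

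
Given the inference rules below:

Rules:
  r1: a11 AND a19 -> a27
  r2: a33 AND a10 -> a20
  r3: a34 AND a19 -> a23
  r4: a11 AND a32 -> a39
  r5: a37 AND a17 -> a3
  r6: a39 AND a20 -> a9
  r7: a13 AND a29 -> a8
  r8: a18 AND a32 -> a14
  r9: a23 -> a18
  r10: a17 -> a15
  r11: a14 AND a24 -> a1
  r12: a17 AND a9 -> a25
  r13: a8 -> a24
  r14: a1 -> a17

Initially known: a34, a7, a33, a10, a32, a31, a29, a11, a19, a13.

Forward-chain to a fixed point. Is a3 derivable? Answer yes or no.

Round 1 — r1, r2, r3, r4, r7, derive a27, a20, a23, a39, a8.
Round 2 — r6, r9, r13, derive a9, a18, a24.
Round 3 — r8, derive a14.
Round 4 — r11, derive a1.
Round 5 — r14, derive a17.
Round 6 — r10, r12, derive a15, a25.
Fixed point reached. a3 is concluded only by r5; r5 needs a37 (never derived).

no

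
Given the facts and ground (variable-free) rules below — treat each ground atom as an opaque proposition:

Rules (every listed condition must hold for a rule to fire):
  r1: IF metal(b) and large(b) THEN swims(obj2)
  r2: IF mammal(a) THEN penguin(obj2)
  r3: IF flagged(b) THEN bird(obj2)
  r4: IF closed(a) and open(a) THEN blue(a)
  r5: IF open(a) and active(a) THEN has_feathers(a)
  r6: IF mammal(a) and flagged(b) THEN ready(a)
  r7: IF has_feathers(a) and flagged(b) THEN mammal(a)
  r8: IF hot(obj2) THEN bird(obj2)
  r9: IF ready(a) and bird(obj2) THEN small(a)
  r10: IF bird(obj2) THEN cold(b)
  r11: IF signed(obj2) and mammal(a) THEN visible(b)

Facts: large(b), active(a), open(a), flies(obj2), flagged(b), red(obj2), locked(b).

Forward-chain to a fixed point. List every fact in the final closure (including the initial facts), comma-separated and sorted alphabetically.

active(a), bird(obj2), cold(b), flagged(b), flies(obj2), has_feathers(a), large(b), locked(b), mammal(a), open(a), penguin(obj2), ready(a), red(obj2), small(a)

Round 1: r3 [IF flagged(b) THEN bird(obj2)]; r5 [IF open(a) and active(a) THEN has_feathers(a)]. Adds bird(obj2), has_feathers(a).
Round 2: r7 [IF has_feathers(a) and flagged(b) THEN mammal(a)]; r10 [IF bird(obj2) THEN cold(b)]. Adds mammal(a), cold(b).
Round 3: r2 [IF mammal(a) THEN penguin(obj2)]; r6 [IF mammal(a) and flagged(b) THEN ready(a)]. Adds penguin(obj2), ready(a).
Round 4: r9 [IF ready(a) and bird(obj2) THEN small(a)]. Adds small(a).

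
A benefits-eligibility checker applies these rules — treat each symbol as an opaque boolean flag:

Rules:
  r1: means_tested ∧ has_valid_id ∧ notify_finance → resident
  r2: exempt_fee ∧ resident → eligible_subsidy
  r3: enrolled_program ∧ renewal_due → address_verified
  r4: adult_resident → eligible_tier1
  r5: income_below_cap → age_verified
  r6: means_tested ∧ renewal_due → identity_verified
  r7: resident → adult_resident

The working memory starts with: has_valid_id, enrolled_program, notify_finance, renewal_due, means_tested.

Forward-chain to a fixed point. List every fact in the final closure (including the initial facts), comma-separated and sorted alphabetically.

address_verified, adult_resident, eligible_tier1, enrolled_program, has_valid_id, identity_verified, means_tested, notify_finance, renewal_due, resident

Round 1 — r1, r3, r6, derive resident, address_verified, identity_verified.
Round 2 — r7, derive adult_resident.
Round 3 — r4, derive eligible_tier1.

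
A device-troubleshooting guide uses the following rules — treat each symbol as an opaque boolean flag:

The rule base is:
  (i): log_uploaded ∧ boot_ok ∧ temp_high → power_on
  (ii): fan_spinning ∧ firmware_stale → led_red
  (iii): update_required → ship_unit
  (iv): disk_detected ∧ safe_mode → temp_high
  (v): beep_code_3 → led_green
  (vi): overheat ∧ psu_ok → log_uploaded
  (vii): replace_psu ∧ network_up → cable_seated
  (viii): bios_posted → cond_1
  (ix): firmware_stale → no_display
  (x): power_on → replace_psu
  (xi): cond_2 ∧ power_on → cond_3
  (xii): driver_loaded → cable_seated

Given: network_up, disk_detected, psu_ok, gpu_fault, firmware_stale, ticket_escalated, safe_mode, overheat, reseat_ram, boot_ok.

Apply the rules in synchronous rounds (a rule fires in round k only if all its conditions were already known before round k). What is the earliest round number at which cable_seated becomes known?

4

Round 1: (iv) [disk_detected ∧ safe_mode → temp_high]; (vi) [overheat ∧ psu_ok → log_uploaded]; (ix) [firmware_stale → no_display]. New: temp_high, log_uploaded, no_display.
Round 2: (i) [log_uploaded ∧ boot_ok ∧ temp_high → power_on]. New: power_on.
Round 3: (x) [power_on → replace_psu]. New: replace_psu.
Round 4: (vii) [replace_psu ∧ network_up → cable_seated]. New: cable_seated.
cable_seated first appears in round 4.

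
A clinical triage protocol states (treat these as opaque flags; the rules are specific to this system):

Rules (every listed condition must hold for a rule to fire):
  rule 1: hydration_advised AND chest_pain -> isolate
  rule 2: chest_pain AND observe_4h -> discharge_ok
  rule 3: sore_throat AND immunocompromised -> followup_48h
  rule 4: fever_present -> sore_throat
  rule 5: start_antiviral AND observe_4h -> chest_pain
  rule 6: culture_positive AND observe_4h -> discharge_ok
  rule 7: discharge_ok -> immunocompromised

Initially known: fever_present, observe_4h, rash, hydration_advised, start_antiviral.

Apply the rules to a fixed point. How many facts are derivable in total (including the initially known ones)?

11

Round 1: rule 4 [fever_present -> sore_throat]; rule 5 [start_antiviral AND observe_4h -> chest_pain]. Adds sore_throat, chest_pain.
Round 2: rule 1 [hydration_advised AND chest_pain -> isolate]; rule 2 [chest_pain AND observe_4h -> discharge_ok]. Adds isolate, discharge_ok.
Round 3: rule 7 [discharge_ok -> immunocompromised]. Adds immunocompromised.
Round 4: rule 3 [sore_throat AND immunocompromised -> followup_48h]. Adds followup_48h.
Closure: {chest_pain, discharge_ok, fever_present, followup_48h, hydration_advised, immunocompromised, isolate, observe_4h, rash, sore_throat, start_antiviral} — 11 facts.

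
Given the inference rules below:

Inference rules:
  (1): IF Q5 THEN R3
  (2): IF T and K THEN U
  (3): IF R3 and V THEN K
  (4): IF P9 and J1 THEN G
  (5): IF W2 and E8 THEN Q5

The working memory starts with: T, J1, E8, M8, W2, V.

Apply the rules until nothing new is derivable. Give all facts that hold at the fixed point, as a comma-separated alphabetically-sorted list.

E8, J1, K, M8, Q5, R3, T, U, V, W2

Round 1 fires (5), giving Q5.
Round 2 fires (1), giving R3.
Round 3 fires (3), giving K.
Round 4 fires (2), giving U.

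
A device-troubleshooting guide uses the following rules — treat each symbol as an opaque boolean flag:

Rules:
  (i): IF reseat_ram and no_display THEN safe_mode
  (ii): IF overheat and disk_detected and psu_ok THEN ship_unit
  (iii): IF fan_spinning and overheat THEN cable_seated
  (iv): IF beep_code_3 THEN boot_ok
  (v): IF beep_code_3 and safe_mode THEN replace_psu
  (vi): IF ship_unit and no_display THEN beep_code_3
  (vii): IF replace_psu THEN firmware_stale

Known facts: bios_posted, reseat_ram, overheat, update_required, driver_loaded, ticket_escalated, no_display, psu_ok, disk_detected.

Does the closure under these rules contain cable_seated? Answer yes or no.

Round 1: (i) [IF reseat_ram and no_display THEN safe_mode]; (ii) [IF overheat and disk_detected and psu_ok THEN ship_unit]. New: safe_mode, ship_unit.
Round 2: (vi) [IF ship_unit and no_display THEN beep_code_3]. New: beep_code_3.
Round 3: (iv) [IF beep_code_3 THEN boot_ok]; (v) [IF beep_code_3 and safe_mode THEN replace_psu]. New: boot_ok, replace_psu.
Round 4: (vii) [IF replace_psu THEN firmware_stale]. New: firmware_stale.
Fixed point reached. cable_seated is concluded only by (iii); (iii) needs fan_spinning (never derived).

no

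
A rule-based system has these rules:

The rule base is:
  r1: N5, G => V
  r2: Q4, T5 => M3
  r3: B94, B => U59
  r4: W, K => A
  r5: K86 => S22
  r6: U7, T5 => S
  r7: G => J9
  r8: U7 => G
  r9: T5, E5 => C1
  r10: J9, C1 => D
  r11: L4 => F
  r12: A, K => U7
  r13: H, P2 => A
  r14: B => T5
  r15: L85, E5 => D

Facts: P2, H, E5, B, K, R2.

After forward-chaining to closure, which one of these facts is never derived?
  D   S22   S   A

S22

Round 1 fires r13, r14, giving A, T5.
Round 2 fires r9, r12, giving C1, U7.
Round 3 fires r6, r8, giving S, G.
Round 4 fires r7, giving J9.
Round 5 fires r10, giving D.
Derived: A (round 1), D (round 5), S (round 3). S22 never appears in any round.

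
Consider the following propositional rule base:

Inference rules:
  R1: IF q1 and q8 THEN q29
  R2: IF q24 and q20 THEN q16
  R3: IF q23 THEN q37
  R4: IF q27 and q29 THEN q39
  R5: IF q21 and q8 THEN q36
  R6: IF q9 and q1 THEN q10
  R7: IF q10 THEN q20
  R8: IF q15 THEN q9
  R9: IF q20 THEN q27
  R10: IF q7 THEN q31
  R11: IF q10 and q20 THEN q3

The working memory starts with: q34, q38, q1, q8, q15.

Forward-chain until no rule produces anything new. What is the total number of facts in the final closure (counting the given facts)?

Round 1 — R1, R8, derive q29, q9.
Round 2 — R6, derive q10.
Round 3 — R7, derive q20.
Round 4 — R9, R11, derive q27, q3.
Round 5 — R4, derive q39.
Closure: {q1, q10, q15, q20, q27, q29, q3, q34, q38, q39, q8, q9} — 12 facts.

12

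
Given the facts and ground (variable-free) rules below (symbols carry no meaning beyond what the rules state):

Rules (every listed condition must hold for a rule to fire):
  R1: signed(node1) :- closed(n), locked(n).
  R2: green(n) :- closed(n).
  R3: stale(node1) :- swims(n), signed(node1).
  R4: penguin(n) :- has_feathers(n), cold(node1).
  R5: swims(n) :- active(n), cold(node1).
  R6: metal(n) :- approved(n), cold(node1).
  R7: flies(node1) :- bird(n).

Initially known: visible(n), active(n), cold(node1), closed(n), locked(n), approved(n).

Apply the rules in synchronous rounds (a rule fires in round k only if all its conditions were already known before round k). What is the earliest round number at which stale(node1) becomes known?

2

Round 1: R1 [signed(node1) :- closed(n), locked(n).]; R2 [green(n) :- closed(n).]; R5 [swims(n) :- active(n), cold(node1).]; R6 [metal(n) :- approved(n), cold(node1).]. New: signed(node1), green(n), swims(n), metal(n).
Round 2: R3 [stale(node1) :- swims(n), signed(node1).]. New: stale(node1).
stale(node1) first appears in round 2.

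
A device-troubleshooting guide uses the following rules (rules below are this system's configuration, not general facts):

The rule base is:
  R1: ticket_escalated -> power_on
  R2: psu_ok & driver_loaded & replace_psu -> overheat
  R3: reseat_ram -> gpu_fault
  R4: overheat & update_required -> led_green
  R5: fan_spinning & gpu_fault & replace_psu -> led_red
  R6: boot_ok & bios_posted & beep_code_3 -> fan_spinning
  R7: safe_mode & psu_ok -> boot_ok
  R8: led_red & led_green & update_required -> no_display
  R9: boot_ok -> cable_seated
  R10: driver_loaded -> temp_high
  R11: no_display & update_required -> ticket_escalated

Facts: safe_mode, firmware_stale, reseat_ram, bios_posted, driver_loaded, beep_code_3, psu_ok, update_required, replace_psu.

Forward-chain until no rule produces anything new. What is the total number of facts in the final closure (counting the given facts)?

Round 1 — R2, R3, R7, R10, derive overheat, gpu_fault, boot_ok, temp_high.
Round 2 — R4, R6, R9, derive led_green, fan_spinning, cable_seated.
Round 3 — R5, derive led_red.
Round 4 — R8, derive no_display.
Round 5 — R11, derive ticket_escalated.
Round 6 — R1, derive power_on.
Closure: {beep_code_3, bios_posted, boot_ok, cable_seated, driver_loaded, fan_spinning, firmware_stale, gpu_fault, led_green, led_red, no_display, overheat, power_on, psu_ok, replace_psu, reseat_ram, safe_mode, temp_high, ticket_escalated, update_required} — 20 facts.

20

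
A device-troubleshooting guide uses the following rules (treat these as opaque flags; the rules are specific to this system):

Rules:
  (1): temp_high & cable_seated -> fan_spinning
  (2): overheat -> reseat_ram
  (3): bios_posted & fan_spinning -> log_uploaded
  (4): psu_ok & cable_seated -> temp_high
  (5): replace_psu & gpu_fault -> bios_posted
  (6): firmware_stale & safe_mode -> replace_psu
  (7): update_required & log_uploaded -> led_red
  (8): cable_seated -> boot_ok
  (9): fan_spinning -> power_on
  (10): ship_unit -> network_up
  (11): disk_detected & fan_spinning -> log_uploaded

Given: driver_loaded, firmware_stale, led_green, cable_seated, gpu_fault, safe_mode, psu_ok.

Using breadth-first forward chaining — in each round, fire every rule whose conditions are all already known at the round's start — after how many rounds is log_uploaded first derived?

3

[1] (4) [psu_ok & cable_seated -> temp_high]; (6) [firmware_stale & safe_mode -> replace_psu]; (8) [cable_seated -> boot_ok]. ⇒ new: temp_high, replace_psu, boot_ok.
[2] (1) [temp_high & cable_seated -> fan_spinning]; (5) [replace_psu & gpu_fault -> bios_posted]. ⇒ new: fan_spinning, bios_posted.
[3] (3) [bios_posted & fan_spinning -> log_uploaded]; (9) [fan_spinning -> power_on]. ⇒ new: log_uploaded, power_on.
log_uploaded first appears in round 3.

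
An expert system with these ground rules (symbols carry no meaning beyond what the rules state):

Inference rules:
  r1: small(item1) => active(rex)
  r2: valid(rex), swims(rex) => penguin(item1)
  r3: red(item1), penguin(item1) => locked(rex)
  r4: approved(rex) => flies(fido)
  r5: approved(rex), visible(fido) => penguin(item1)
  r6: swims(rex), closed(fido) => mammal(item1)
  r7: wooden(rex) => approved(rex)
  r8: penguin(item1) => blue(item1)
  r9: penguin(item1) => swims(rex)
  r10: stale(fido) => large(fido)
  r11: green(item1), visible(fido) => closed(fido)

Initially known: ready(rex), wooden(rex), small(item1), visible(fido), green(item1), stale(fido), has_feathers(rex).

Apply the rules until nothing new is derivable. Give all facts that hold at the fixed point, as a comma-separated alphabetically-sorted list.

Round 1: r1 [small(item1) => active(rex)]; r7 [wooden(rex) => approved(rex)]; r10 [stale(fido) => large(fido)]; r11 [green(item1), visible(fido) => closed(fido)]. Adds active(rex), approved(rex), large(fido), closed(fido).
Round 2: r4 [approved(rex) => flies(fido)]; r5 [approved(rex), visible(fido) => penguin(item1)]. Adds flies(fido), penguin(item1).
Round 3: r8 [penguin(item1) => blue(item1)]; r9 [penguin(item1) => swims(rex)]. Adds blue(item1), swims(rex).
Round 4: r6 [swims(rex), closed(fido) => mammal(item1)]. Adds mammal(item1).

active(rex), approved(rex), blue(item1), closed(fido), flies(fido), green(item1), has_feathers(rex), large(fido), mammal(item1), penguin(item1), ready(rex), small(item1), stale(fido), swims(rex), visible(fido), wooden(rex)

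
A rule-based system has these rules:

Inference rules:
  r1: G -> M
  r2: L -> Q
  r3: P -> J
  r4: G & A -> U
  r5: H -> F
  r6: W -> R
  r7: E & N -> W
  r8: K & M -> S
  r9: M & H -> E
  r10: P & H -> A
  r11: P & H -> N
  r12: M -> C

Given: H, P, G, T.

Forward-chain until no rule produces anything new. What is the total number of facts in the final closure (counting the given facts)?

[1] r1 [G -> M]; r3 [P -> J]; r5 [H -> F]; r10 [P & H -> A]; r11 [P & H -> N]. ⇒ new: M, J, F, A, N.
[2] r4 [G & A -> U]; r9 [M & H -> E]; r12 [M -> C]. ⇒ new: U, E, C.
[3] r7 [E & N -> W]. ⇒ new: W.
[4] r6 [W -> R]. ⇒ new: R.
Closure: {A, C, E, F, G, H, J, M, N, P, R, T, U, W} — 14 facts.

14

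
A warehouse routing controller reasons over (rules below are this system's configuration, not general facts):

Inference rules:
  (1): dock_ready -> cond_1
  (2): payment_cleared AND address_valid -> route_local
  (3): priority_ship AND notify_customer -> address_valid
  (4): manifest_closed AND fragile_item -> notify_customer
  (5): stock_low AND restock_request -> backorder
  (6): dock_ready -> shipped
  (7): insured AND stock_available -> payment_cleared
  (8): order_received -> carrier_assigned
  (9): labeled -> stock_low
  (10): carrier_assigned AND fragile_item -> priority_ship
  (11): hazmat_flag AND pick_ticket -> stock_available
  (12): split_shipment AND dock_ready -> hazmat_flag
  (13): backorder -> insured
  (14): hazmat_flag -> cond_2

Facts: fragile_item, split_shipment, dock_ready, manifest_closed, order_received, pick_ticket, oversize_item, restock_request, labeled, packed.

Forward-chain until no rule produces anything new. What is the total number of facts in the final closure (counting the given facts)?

[1] (1) [dock_ready -> cond_1]; (4) [manifest_closed AND fragile_item -> notify_customer]; (6) [dock_ready -> shipped]; (8) [order_received -> carrier_assigned]; (9) [labeled -> stock_low]; (12) [split_shipment AND dock_ready -> hazmat_flag]. ⇒ new: cond_1, notify_customer, shipped, carrier_assigned, stock_low, hazmat_flag.
[2] (5) [stock_low AND restock_request -> backorder]; (10) [carrier_assigned AND fragile_item -> priority_ship]; (11) [hazmat_flag AND pick_ticket -> stock_available]; (14) [hazmat_flag -> cond_2]. ⇒ new: backorder, priority_ship, stock_available, cond_2.
[3] (3) [priority_ship AND notify_customer -> address_valid]; (13) [backorder -> insured]. ⇒ new: address_valid, insured.
[4] (7) [insured AND stock_available -> payment_cleared]. ⇒ new: payment_cleared.
[5] (2) [payment_cleared AND address_valid -> route_local]. ⇒ new: route_local.
Closure: {address_valid, backorder, carrier_assigned, cond_1, cond_2, dock_ready, fragile_item, hazmat_flag, insured, labeled, manifest_closed, notify_customer, order_received, oversize_item, packed, payment_cleared, pick_ticket, priority_ship, restock_request, route_local, shipped, split_shipment, stock_available, stock_low} — 24 facts.

24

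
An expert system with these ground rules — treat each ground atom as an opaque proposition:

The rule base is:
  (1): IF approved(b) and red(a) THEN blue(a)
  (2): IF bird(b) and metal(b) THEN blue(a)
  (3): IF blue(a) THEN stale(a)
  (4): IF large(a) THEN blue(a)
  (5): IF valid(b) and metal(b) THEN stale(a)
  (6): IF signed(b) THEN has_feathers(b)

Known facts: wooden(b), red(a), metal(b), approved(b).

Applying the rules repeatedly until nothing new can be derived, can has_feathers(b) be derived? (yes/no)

no

Round 1: (1) [IF approved(b) and red(a) THEN blue(a)]. New: blue(a).
Round 2: (3) [IF blue(a) THEN stale(a)]. New: stale(a).
Fixed point reached. has_feathers(b) is concluded only by (6); (6) needs signed(b) (never derived).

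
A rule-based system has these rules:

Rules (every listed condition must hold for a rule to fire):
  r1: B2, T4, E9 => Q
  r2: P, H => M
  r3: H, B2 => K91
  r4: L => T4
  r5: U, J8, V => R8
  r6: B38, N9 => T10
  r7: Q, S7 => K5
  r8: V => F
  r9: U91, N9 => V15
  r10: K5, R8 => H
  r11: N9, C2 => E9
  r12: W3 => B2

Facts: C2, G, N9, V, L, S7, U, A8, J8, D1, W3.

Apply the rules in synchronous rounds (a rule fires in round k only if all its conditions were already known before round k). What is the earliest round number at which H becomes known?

Round 1: r4 [L => T4]; r5 [U, J8, V => R8]; r8 [V => F]; r11 [N9, C2 => E9]; r12 [W3 => B2]. New: T4, R8, F, E9, B2.
Round 2: r1 [B2, T4, E9 => Q]. New: Q.
Round 3: r7 [Q, S7 => K5]. New: K5.
Round 4: r10 [K5, R8 => H]. New: H.
H first appears in round 4.

4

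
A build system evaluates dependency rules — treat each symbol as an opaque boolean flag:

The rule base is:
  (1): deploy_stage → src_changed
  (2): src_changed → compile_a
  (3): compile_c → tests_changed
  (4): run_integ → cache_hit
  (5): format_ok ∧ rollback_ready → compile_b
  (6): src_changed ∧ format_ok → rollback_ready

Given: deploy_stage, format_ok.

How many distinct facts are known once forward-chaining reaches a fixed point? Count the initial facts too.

6

Round 1: (1) [deploy_stage → src_changed]. New: src_changed.
Round 2: (2) [src_changed → compile_a]; (6) [src_changed ∧ format_ok → rollback_ready]. New: compile_a, rollback_ready.
Round 3: (5) [format_ok ∧ rollback_ready → compile_b]. New: compile_b.
Closure: {compile_a, compile_b, deploy_stage, format_ok, rollback_ready, src_changed} — 6 facts.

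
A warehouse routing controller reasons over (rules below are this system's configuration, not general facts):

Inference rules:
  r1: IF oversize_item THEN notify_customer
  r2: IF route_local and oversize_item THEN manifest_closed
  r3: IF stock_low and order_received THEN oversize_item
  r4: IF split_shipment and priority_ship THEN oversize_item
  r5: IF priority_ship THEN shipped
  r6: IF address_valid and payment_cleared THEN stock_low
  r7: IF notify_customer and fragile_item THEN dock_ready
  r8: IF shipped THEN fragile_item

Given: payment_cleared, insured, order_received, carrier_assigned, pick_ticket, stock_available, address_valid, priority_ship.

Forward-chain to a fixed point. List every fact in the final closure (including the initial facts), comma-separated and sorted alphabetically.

address_valid, carrier_assigned, dock_ready, fragile_item, insured, notify_customer, order_received, oversize_item, payment_cleared, pick_ticket, priority_ship, shipped, stock_available, stock_low

[1] r5 [IF priority_ship THEN shipped]; r6 [IF address_valid and payment_cleared THEN stock_low]. ⇒ new: shipped, stock_low.
[2] r3 [IF stock_low and order_received THEN oversize_item]; r8 [IF shipped THEN fragile_item]. ⇒ new: oversize_item, fragile_item.
[3] r1 [IF oversize_item THEN notify_customer]. ⇒ new: notify_customer.
[4] r7 [IF notify_customer and fragile_item THEN dock_ready]. ⇒ new: dock_ready.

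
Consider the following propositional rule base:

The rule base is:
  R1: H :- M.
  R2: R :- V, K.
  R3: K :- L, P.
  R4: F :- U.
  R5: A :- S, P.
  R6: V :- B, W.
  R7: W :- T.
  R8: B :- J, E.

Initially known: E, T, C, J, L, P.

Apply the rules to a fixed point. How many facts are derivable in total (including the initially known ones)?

Round 1 fires R3, R7, R8, giving K, W, B.
Round 2 fires R6, giving V.
Round 3 fires R2, giving R.
Closure: {B, C, E, J, K, L, P, R, T, V, W} — 11 facts.

11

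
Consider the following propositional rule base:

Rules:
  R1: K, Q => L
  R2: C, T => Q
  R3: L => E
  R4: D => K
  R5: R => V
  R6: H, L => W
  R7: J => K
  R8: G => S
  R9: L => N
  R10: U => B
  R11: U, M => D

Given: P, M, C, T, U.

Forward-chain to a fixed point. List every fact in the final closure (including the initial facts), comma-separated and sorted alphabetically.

Round 1: R2 [C, T => Q]; R10 [U => B]; R11 [U, M => D]. Adds Q, B, D.
Round 2: R4 [D => K]. Adds K.
Round 3: R1 [K, Q => L]. Adds L.
Round 4: R3 [L => E]; R9 [L => N]. Adds E, N.

B, C, D, E, K, L, M, N, P, Q, T, U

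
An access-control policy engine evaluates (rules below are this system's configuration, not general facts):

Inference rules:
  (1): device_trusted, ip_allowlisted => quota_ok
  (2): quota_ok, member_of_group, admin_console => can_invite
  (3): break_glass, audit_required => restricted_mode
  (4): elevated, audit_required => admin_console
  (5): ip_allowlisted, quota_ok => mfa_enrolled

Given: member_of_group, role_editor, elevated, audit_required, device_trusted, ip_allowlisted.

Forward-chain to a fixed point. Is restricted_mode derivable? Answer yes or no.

Round 1: (1) [device_trusted, ip_allowlisted => quota_ok]; (4) [elevated, audit_required => admin_console]. Adds quota_ok, admin_console.
Round 2: (2) [quota_ok, member_of_group, admin_console => can_invite]; (5) [ip_allowlisted, quota_ok => mfa_enrolled]. Adds can_invite, mfa_enrolled.
Fixed point reached. restricted_mode is concluded only by (3); (3) needs break_glass (never derived).

no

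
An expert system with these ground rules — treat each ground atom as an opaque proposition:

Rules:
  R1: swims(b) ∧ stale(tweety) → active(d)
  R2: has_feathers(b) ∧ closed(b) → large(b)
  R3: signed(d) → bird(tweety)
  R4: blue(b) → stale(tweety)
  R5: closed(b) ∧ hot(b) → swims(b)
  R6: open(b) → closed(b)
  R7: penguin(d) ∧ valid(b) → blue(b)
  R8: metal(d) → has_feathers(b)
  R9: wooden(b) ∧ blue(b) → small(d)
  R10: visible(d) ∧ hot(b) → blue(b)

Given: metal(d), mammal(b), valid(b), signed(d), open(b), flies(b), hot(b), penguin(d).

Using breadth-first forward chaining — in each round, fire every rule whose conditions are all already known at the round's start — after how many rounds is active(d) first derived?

Round 1: R3 [signed(d) → bird(tweety)]; R6 [open(b) → closed(b)]; R7 [penguin(d) ∧ valid(b) → blue(b)]; R8 [metal(d) → has_feathers(b)]. New: bird(tweety), closed(b), blue(b), has_feathers(b).
Round 2: R2 [has_feathers(b) ∧ closed(b) → large(b)]; R4 [blue(b) → stale(tweety)]; R5 [closed(b) ∧ hot(b) → swims(b)]. New: large(b), stale(tweety), swims(b).
Round 3: R1 [swims(b) ∧ stale(tweety) → active(d)]. New: active(d).
active(d) first appears in round 3.

3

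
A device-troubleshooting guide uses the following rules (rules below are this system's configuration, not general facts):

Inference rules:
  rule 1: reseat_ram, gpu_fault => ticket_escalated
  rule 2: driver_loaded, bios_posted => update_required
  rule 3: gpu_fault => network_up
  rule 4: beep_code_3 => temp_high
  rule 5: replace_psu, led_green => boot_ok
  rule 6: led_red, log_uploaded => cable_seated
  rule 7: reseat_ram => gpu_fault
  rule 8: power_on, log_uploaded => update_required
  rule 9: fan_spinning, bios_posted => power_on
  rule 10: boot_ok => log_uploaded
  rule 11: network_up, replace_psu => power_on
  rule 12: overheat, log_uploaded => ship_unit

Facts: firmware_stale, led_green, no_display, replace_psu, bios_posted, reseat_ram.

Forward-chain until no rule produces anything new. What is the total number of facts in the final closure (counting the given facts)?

Round 1: rule 5 [replace_psu, led_green => boot_ok]; rule 7 [reseat_ram => gpu_fault]. New: boot_ok, gpu_fault.
Round 2: rule 1 [reseat_ram, gpu_fault => ticket_escalated]; rule 3 [gpu_fault => network_up]; rule 10 [boot_ok => log_uploaded]. New: ticket_escalated, network_up, log_uploaded.
Round 3: rule 11 [network_up, replace_psu => power_on]. New: power_on.
Round 4: rule 8 [power_on, log_uploaded => update_required]. New: update_required.
Closure: {bios_posted, boot_ok, firmware_stale, gpu_fault, led_green, log_uploaded, network_up, no_display, power_on, replace_psu, reseat_ram, ticket_escalated, update_required} — 13 facts.

13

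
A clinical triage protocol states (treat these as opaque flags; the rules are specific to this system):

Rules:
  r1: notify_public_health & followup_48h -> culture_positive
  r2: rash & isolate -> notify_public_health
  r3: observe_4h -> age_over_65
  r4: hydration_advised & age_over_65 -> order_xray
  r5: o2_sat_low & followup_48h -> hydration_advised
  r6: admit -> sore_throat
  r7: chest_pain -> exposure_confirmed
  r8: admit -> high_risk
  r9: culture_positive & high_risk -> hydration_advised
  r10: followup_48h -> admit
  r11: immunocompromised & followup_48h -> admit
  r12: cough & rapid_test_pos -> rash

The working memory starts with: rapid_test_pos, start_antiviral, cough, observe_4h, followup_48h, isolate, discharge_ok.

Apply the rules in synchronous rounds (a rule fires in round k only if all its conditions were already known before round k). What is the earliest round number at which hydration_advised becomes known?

4

Round 1: r3 [observe_4h -> age_over_65]; r10 [followup_48h -> admit]; r12 [cough & rapid_test_pos -> rash]. Adds age_over_65, admit, rash.
Round 2: r2 [rash & isolate -> notify_public_health]; r6 [admit -> sore_throat]; r8 [admit -> high_risk]. Adds notify_public_health, sore_throat, high_risk.
Round 3: r1 [notify_public_health & followup_48h -> culture_positive]. Adds culture_positive.
Round 4: r9 [culture_positive & high_risk -> hydration_advised]. Adds hydration_advised.
hydration_advised first appears in round 4.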